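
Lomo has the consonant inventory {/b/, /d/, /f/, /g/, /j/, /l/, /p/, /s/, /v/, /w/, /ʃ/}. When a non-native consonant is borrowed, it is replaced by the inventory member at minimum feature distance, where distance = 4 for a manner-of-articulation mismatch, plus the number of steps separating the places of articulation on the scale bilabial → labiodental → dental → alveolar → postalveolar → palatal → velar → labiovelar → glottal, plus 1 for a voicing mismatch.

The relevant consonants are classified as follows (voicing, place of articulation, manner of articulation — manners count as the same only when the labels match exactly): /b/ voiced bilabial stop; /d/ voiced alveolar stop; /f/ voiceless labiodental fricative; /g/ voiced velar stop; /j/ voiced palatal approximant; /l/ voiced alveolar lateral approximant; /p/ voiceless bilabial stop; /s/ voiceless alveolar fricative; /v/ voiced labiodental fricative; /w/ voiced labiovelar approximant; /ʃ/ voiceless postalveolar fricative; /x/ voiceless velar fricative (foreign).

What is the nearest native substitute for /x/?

ʃ

/ʃ/ is closest: same manner (fricative), place distance 2 (velar→postalveolar), same voicing; total 2. Next closest is /s/ at distance 3.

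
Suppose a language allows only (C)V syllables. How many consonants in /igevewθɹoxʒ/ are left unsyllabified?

4

The consonants /w/, /θ/, /x/, /ʒ/ cannot be parsed into a legal (C)V syllable (no codas are permitted; onsets are limited to one consonant).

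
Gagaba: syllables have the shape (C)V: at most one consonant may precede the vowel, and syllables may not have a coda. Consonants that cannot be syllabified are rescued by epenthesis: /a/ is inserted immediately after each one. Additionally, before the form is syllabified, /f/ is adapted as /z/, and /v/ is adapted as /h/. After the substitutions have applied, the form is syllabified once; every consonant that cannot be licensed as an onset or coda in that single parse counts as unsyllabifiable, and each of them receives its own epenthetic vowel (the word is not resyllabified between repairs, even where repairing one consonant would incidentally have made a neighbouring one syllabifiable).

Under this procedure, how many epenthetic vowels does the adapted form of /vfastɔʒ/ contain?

3

After substitution the input is /hzastɔʒ/.
The unsyllabifiable consonants are /h/, /s/, /ʒ/; each receives one epenthetic vowel.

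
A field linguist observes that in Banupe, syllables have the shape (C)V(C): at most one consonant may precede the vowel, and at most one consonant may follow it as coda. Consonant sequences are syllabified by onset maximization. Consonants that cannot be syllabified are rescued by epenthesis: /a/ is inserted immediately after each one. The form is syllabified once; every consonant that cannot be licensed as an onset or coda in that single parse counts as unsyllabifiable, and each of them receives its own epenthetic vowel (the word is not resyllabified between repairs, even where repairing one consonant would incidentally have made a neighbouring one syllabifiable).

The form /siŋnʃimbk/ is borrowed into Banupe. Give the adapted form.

The consonants /n/, /b/, /k/ cannot be parsed into a legal (C)V(C) syllable (at most one coda consonant is licensed; onsets are limited to one consonant).
Inserting the epenthetic vowel yields /n/ → /na/, /b/ → /ba/, /k/ → /ka/.

siŋnaʃimbaka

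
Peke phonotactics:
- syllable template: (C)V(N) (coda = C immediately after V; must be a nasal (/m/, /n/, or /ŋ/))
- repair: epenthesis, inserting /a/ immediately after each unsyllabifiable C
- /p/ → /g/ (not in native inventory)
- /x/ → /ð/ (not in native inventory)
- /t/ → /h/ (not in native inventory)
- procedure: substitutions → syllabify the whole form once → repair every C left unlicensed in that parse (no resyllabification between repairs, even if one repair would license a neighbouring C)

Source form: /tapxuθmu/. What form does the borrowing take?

hagaðuθamu

Substitution: /t/ → /h/, /p/ → /g/, /x/ → /ð/, giving /hagðuθmu/.
Syllabifying with onset maximization leaves /g/, /θ/ stranded (only a nasal (/m/, /n/, or /ŋ/) is licensed in coda position; onsets are limited to one consonant).
Inserting the epenthetic vowel yields /g/ → /ga/, /θ/ → /θa/.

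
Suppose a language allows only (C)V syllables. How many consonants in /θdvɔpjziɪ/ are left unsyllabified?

The consonants /θ/, /d/, /p/, /j/ cannot be parsed into a legal (C)V syllable (no codas are permitted; onsets are limited to one consonant).

4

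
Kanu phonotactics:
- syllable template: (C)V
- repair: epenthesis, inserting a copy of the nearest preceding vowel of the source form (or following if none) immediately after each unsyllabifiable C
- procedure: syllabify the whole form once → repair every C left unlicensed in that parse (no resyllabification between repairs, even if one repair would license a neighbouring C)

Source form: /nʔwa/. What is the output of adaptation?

The consonants /n/, /ʔ/ cannot be parsed into a legal (C)V syllable (no codas are permitted; onsets are limited to one consonant).
Epenthesis after each stranded consonant: /n/ → /na/, /ʔ/ → /ʔa/.

naʔawa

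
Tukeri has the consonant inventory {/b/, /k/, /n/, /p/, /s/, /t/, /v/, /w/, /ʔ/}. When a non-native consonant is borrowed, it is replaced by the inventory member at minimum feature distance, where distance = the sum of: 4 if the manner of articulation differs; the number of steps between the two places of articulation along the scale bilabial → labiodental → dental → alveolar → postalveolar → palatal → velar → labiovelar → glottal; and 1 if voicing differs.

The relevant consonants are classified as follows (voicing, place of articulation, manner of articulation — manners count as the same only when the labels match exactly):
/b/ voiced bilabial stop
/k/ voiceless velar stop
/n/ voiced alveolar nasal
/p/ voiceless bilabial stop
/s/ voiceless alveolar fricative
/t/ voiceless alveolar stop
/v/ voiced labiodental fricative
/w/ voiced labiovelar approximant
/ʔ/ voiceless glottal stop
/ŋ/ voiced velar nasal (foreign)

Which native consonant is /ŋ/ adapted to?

n

/n/ is closest: same manner (nasal), place distance 3 (velar→alveolar), same voicing; total 3. Next closest is /k/ at distance 5.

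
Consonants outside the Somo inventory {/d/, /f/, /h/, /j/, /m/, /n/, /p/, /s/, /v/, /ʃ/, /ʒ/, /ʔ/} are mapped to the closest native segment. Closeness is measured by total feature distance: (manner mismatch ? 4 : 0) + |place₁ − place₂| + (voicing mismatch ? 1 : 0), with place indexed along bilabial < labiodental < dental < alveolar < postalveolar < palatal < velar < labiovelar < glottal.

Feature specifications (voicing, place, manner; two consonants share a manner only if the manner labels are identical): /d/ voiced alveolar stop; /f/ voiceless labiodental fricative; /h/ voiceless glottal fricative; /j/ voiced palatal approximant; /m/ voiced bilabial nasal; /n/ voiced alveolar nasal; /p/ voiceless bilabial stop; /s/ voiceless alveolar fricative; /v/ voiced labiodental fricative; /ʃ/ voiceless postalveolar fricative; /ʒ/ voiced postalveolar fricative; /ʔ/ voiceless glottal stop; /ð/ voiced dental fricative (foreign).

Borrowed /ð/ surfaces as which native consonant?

/v/ is closest: same manner (fricative), place distance 1 (dental→labiodental), same voicing; total 1. Next closest is /f/ at distance 2.

v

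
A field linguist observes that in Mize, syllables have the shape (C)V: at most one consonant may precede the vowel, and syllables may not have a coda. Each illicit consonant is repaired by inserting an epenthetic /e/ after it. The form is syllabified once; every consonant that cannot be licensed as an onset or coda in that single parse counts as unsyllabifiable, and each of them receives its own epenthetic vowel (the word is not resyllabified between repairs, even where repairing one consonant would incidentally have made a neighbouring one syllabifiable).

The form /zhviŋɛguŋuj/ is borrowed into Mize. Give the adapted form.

zeheviŋɛguŋuje

Syllabifying with onset maximization leaves /z/, /h/, /j/ stranded (no codas are permitted; onsets are limited to one consonant).
Inserting the epenthetic vowel yields /z/ → /ze/, /h/ → /he/, /j/ → /je/.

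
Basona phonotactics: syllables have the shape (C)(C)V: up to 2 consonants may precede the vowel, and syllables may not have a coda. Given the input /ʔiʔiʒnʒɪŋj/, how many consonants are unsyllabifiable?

Syllabifying with onset maximization leaves /ʒ/, /ŋ/, /j/ stranded (no codas are permitted; onsets may contain at most 2 consonants).

3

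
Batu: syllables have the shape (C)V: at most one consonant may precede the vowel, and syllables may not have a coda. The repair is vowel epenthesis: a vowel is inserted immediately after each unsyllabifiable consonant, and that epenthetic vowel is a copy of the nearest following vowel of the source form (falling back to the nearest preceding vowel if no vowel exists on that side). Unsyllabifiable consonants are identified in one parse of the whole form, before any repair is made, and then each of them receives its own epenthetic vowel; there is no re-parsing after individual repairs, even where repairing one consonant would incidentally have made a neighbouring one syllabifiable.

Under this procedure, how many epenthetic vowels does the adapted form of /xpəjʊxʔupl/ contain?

4

The unsyllabifiable consonants are /x/, /x/, /p/, /l/; each receives one epenthetic vowel.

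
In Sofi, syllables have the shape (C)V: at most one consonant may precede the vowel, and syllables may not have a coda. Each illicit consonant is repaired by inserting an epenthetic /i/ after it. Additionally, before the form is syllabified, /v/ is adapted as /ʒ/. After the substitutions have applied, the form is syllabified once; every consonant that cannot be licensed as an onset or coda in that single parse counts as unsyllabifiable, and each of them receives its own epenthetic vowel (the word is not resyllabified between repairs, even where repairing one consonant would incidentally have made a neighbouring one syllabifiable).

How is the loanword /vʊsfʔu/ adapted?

ʒʊsifiʔu

Substitution: /v/ → /ʒ/, giving /ʒʊsfʔu/.
The consonants /s/, /f/ cannot be parsed into a legal (C)V syllable (no codas are permitted; onsets are limited to one consonant).
Inserting the epenthetic vowel yields /s/ → /si/, /f/ → /fi/.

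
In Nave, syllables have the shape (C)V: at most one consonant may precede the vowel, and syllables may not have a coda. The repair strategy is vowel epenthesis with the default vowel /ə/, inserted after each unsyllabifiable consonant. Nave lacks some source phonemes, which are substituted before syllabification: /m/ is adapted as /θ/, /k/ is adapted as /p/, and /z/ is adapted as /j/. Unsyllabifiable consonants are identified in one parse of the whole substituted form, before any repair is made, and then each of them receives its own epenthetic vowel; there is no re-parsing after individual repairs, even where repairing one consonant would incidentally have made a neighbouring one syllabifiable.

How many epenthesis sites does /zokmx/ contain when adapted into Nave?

After substitution the input is /jopθx/.
The unsyllabifiable consonants are /p/, /θ/, /x/; each receives one epenthetic vowel.

3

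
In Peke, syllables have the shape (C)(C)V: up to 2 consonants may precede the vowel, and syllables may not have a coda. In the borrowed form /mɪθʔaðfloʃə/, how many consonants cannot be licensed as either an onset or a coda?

1

Under (C)(C)V, the unsyllabifiable consonants are /ð/ (no codas are permitted; onsets may contain at most 2 consonants).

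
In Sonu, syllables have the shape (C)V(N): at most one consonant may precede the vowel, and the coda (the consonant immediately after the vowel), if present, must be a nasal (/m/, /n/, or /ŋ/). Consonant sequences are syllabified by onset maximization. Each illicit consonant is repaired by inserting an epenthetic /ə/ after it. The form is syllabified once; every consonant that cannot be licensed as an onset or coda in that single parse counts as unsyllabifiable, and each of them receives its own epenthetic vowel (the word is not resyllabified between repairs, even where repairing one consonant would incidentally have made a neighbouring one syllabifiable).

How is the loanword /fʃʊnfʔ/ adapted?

fəʃʊnfəʔə

Under (C)V(N), the unsyllabifiable consonants are /f/, /f/, /ʔ/ (only a nasal (/m/, /n/, or /ŋ/) is licensed in coda position; onsets are limited to one consonant).
Inserting the epenthetic vowel yields /f/ → /fə/, /f/ → /fə/, /ʔ/ → /ʔə/.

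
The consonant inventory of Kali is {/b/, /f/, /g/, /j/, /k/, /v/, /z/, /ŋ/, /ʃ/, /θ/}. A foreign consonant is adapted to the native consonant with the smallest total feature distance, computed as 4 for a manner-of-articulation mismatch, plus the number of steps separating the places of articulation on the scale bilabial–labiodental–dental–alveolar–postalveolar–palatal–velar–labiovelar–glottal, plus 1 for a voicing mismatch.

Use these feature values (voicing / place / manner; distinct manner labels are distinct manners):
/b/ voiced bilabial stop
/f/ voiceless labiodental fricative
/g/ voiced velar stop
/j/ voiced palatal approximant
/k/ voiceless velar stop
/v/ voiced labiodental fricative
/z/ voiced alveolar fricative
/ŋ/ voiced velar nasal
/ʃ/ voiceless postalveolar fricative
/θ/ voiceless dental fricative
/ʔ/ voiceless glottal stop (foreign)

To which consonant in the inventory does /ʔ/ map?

/k/ is closest: same manner (stop), place distance 2 (glottal→velar), same voicing; total 2. Next closest is /g/ at distance 3.

k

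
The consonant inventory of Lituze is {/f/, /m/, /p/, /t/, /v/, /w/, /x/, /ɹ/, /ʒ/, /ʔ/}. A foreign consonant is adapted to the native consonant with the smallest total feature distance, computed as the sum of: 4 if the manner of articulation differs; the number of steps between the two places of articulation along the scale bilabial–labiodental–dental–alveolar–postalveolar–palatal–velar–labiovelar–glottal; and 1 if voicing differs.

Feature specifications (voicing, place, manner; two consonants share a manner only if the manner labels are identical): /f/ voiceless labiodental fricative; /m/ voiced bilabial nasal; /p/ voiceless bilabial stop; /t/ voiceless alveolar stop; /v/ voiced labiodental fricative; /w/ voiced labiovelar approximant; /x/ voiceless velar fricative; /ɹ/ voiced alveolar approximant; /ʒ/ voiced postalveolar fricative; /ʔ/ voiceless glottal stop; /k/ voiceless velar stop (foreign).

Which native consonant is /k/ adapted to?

ʔ

/ʔ/ is closest: same manner (stop), place distance 2 (velar→glottal), same voicing; total 2. Next closest is /t/ at distance 3.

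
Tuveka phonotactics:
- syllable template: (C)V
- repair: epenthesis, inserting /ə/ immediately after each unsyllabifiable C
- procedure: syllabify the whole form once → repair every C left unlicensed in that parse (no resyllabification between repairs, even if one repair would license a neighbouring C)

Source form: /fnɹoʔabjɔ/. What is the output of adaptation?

Under (C)V, the unsyllabifiable consonants are /f/, /n/, /b/ (no codas are permitted; onsets are limited to one consonant).
Inserting the epenthetic vowel yields /f/ → /fə/, /n/ → /nə/, /b/ → /bə/.

fənəɹoʔabəjɔ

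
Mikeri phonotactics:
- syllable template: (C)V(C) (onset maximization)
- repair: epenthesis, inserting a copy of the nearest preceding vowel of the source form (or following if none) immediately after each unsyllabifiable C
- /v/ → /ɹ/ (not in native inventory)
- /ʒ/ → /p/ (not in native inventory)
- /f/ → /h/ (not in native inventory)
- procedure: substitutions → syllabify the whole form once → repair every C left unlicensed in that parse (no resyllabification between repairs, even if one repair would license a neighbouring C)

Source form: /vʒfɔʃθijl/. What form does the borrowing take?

Substitution: /v/ → /ɹ/, /ʒ/ → /p/, /f/ → /h/, giving /ɹphɔʃθijl/.
The consonants /ɹ/, /p/, /l/ cannot be parsed into a legal (C)V(C) syllable (at most one coda consonant is licensed; onsets are limited to one consonant).
Epenthesis after each stranded consonant: /ɹ/ → /ɹɔ/, /p/ → /pɔ/, /l/ → /li/.

ɹɔpɔhɔʃθijli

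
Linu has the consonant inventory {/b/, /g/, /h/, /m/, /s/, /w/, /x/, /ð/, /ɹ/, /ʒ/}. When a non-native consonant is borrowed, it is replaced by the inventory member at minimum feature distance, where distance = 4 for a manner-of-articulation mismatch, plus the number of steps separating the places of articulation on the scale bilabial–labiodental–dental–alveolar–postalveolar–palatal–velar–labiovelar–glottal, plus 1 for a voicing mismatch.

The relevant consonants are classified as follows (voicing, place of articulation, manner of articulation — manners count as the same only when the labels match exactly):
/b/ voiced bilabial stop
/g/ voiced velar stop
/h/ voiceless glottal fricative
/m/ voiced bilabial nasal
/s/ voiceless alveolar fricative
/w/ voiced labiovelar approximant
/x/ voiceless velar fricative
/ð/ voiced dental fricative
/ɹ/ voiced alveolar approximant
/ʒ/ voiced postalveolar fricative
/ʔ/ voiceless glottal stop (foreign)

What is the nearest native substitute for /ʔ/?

/g/ is closest: same manner (stop), place distance 2 (glottal→velar), voicing differs (+1); total 3. Next closest is /h/ at distance 4.

g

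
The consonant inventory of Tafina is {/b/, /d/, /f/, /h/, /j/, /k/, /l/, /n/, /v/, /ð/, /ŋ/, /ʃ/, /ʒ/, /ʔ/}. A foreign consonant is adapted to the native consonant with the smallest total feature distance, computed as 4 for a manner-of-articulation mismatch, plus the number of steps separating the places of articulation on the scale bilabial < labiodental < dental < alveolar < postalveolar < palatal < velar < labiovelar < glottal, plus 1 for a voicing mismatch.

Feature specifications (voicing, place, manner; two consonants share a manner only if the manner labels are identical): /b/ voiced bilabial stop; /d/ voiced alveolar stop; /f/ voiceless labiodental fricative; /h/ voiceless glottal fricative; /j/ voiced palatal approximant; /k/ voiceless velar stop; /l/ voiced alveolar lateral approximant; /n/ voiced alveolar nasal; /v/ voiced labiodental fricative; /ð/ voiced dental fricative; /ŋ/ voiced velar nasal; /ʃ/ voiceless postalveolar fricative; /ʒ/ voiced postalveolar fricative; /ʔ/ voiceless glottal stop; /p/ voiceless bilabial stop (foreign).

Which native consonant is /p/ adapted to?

/b/ is closest: same manner (stop), place distance 0 (bilabial→bilabial), voicing differs (+1); total 1. Next closest is /d/ at distance 4.

b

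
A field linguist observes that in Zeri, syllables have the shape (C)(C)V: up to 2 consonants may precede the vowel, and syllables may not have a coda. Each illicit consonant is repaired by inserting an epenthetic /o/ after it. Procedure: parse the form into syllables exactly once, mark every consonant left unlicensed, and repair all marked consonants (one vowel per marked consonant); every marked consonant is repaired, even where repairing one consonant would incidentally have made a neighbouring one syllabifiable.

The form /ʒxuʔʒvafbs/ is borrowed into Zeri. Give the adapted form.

Under (C)(C)V, the unsyllabifiable consonants are /ʔ/, /f/, /b/, /s/ (no codas are permitted; onsets may contain at most 2 consonants).
Epenthesis after each stranded consonant: /ʔ/ → /ʔo/, /f/ → /fo/, /b/ → /bo/, /s/ → /so/.

ʒxuʔoʒvafoboso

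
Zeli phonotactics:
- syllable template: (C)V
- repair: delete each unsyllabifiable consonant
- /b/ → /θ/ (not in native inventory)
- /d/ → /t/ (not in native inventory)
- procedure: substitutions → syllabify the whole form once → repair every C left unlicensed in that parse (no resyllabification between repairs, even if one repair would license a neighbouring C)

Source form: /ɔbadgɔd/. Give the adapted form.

Substitution: /b/ → /θ/, /d/ → /t/, giving /ɔθatgɔt/.
Under (C)V, the unsyllabifiable consonants are /t/, /t/ (no codas are permitted; onsets are limited to one consonant).
Deleting the stranded consonants removes /t/, /t/.

ɔθagɔ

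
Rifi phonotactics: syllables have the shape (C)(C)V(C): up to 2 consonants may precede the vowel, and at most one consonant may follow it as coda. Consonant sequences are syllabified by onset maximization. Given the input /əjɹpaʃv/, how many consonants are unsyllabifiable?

1

Under (C)(C)V(C), the unsyllabifiable consonants are /v/ (at most one coda consonant is licensed; onsets may contain at most 2 consonants).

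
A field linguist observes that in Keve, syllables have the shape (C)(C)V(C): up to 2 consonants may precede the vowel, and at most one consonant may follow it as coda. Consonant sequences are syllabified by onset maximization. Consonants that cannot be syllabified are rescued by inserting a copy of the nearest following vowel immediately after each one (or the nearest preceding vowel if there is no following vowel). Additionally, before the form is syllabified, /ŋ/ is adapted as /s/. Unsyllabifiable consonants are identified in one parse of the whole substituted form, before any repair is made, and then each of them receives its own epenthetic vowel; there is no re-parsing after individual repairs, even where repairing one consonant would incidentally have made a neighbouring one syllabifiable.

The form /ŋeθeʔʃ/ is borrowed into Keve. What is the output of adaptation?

seθeʔʃe

Substitution: /ŋ/ → /s/, giving /seθeʔʃ/.
The consonants /ʃ/ cannot be parsed into a legal (C)(C)V(C) syllable (at most one coda consonant is licensed; onsets may contain at most 2 consonants).
Each unlicensed consonant becomes the onset of a new syllable: /ʃ/ → /ʃe/.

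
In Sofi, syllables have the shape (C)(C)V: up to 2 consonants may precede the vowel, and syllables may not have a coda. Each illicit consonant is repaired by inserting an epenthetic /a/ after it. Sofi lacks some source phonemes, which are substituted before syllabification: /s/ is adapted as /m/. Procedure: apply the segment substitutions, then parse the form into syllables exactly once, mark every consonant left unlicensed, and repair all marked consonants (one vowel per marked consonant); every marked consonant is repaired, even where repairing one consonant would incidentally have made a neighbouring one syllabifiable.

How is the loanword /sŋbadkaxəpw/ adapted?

maŋbadkaxəpawa

Substitution: /s/ → /m/, giving /mŋbadkaxəpw/.
The consonants /m/, /p/, /w/ cannot be parsed into a legal (C)(C)V syllable (no codas are permitted; onsets may contain at most 2 consonants).
Inserting the epenthetic vowel yields /m/ → /ma/, /p/ → /pa/, /w/ → /wa/.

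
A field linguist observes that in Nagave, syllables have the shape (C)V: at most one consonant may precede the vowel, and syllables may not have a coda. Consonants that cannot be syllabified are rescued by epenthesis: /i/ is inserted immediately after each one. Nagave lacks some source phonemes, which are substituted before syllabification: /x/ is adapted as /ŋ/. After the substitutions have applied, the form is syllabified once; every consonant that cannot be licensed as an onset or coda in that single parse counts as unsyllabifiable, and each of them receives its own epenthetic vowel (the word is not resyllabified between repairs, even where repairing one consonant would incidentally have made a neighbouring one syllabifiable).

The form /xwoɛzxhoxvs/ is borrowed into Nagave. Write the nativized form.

Substitution: /x/ → /ŋ/, giving /ŋwoɛzŋhoŋvs/.
The consonants /ŋ/, /z/, /ŋ/, /ŋ/, /v/, /s/ cannot be parsed into a legal (C)V syllable (no codas are permitted; onsets are limited to one consonant).
Epenthesis after each stranded consonant: /ŋ/ → /ŋi/, /z/ → /zi/, /ŋ/ → /ŋi/, /ŋ/ → /ŋi/, /v/ → /vi/, /s/ → /si/.

ŋiwoɛziŋihoŋivisi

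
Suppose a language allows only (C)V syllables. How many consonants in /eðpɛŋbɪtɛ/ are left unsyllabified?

Syllabifying with onset maximization leaves /ð/, /ŋ/ stranded (no codas are permitted; onsets are limited to one consonant).

2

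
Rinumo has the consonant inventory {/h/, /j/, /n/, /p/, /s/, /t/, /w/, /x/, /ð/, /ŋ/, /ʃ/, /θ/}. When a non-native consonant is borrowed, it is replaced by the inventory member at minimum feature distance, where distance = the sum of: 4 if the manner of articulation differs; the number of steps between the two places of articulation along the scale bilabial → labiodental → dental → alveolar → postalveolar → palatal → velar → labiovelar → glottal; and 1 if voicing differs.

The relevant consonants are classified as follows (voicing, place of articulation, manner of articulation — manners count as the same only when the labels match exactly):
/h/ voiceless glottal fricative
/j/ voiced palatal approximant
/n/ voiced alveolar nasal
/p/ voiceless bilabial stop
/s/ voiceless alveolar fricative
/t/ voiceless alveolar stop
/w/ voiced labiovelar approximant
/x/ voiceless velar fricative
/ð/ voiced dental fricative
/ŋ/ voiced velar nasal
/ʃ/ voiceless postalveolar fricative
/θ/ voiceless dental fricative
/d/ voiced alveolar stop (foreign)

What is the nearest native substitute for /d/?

/t/ is closest: same manner (stop), place distance 0 (alveolar→alveolar), voicing differs (+1); total 1. Next closest is /n/ at distance 4.

t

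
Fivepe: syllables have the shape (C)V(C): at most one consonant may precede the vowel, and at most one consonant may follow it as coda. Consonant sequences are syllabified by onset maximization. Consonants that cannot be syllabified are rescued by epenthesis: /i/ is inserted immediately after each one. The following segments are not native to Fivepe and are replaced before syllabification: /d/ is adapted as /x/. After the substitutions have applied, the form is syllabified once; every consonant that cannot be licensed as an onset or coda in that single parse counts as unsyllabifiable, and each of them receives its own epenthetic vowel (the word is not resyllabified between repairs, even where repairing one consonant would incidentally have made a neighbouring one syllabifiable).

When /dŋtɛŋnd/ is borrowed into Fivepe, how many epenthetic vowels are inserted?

4

After substitution the input is /xŋtɛŋnx/.
The unsyllabifiable consonants are /x/, /ŋ/, /n/, /x/; each receives one epenthetic vowel.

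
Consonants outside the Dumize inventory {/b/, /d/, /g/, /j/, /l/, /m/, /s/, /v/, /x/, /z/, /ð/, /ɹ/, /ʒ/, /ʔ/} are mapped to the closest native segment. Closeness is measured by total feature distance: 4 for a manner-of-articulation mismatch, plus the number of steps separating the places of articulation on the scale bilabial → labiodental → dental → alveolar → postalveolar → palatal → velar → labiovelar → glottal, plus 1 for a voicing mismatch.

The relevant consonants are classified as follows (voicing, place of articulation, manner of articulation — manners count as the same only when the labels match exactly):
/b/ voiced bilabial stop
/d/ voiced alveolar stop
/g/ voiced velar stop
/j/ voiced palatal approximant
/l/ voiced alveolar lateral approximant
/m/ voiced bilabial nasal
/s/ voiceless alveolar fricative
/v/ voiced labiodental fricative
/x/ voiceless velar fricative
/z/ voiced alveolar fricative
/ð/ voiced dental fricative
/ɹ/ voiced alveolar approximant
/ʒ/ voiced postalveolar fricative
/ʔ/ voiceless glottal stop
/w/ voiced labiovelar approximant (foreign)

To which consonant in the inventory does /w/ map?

/j/ is closest: same manner (approximant), place distance 2 (labiovelar→palatal), same voicing; total 2. Next closest is /ɹ/ at distance 4.

j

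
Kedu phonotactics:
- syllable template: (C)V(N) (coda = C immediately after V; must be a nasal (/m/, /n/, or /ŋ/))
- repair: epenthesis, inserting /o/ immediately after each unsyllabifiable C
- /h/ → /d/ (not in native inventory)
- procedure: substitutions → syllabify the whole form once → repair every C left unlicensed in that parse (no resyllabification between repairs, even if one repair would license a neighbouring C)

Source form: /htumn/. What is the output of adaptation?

Substitution: /h/ → /d/, giving /dtumn/.
The consonants /d/, /n/ cannot be parsed into a legal (C)V(N) syllable (only a nasal (/m/, /n/, or /ŋ/) is licensed in coda position; onsets are limited to one consonant).
Epenthesis after each stranded consonant: /d/ → /do/, /n/ → /no/.

dotumno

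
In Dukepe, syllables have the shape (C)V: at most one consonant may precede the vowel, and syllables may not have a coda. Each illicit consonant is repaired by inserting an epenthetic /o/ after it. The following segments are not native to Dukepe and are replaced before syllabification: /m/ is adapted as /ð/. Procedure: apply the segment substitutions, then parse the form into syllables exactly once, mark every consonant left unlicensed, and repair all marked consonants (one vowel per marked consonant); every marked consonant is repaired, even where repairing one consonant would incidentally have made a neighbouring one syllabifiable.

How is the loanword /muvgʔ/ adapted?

Substitution: /m/ → /ð/, giving /ðuvgʔ/.
Syllabifying with onset maximization leaves /v/, /g/, /ʔ/ stranded (no codas are permitted; onsets are limited to one consonant).
Inserting the epenthetic vowel yields /v/ → /vo/, /g/ → /go/, /ʔ/ → /ʔo/.

ðuvogoʔo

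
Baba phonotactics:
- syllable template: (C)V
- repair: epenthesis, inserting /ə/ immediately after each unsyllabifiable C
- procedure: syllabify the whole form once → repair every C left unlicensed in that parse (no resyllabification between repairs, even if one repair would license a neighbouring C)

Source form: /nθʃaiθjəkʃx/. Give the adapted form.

Under (C)V, the unsyllabifiable consonants are /n/, /θ/, /θ/, /k/, /ʃ/, /x/ (no codas are permitted; onsets are limited to one consonant).
Each unlicensed consonant becomes the onset of a new syllable: /n/ → /nə/, /θ/ → /θə/, /θ/ → /θə/, /k/ → /kə/, /ʃ/ → /ʃə/, /x/ → /xə/.

nəθəʃaiθəjəkəʃəxə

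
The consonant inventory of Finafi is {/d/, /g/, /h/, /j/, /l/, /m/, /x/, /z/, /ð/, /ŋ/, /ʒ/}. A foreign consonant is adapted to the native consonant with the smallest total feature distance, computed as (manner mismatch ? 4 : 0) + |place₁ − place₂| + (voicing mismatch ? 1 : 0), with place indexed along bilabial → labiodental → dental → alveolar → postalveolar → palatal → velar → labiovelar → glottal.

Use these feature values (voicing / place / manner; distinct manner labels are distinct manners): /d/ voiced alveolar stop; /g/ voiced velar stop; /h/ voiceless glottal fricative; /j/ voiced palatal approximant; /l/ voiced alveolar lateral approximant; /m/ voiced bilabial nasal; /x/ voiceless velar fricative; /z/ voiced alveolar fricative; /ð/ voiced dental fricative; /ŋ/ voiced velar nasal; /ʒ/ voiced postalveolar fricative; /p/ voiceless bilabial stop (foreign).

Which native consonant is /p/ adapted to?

d

/d/ is closest: same manner (stop), place distance 3 (bilabial→alveolar), voicing differs (+1); total 4. Next closest is /m/ at distance 5.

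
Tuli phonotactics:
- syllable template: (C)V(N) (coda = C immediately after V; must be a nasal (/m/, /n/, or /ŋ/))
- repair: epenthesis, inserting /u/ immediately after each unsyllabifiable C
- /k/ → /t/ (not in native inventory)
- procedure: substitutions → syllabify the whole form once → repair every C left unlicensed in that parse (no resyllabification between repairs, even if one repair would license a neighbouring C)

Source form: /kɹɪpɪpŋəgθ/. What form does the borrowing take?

tuɹɪpɪpuŋəguθu

Substitution: /k/ → /t/, giving /tɹɪpɪpŋəgθ/.
Syllabifying with onset maximization leaves /t/, /p/, /g/, /θ/ stranded (only a nasal (/m/, /n/, or /ŋ/) is licensed in coda position; onsets are limited to one consonant).
Inserting the epenthetic vowel yields /t/ → /tu/, /p/ → /pu/, /g/ → /gu/, /θ/ → /θu/.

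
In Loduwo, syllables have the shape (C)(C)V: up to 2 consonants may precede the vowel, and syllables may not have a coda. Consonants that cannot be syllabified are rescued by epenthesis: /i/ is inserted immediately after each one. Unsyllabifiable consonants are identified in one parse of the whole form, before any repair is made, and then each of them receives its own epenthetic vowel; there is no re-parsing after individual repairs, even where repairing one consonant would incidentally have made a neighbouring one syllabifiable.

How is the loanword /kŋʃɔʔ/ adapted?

kiŋʃɔʔi

Syllabifying with onset maximization leaves /k/, /ʔ/ stranded (no codas are permitted; onsets may contain at most 2 consonants).
Epenthesis after each stranded consonant: /k/ → /ki/, /ʔ/ → /ʔi/.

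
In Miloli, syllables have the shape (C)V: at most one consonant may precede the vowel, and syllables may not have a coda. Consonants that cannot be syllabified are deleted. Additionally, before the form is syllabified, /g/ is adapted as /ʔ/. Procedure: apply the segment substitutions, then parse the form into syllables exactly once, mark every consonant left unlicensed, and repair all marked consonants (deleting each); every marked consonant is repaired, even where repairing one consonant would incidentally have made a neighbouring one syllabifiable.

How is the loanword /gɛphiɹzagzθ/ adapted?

ʔɛhiza

Substitution: /g/ → /ʔ/, giving /ʔɛphiɹzaʔzθ/.
Under (C)V, the unsyllabifiable consonants are /p/, /ɹ/, /ʔ/, /z/, /θ/ (no codas are permitted; onsets are limited to one consonant).
Each unlicensed consonant is deleted: /p/, /ɹ/, /ʔ/, /z/, /θ/.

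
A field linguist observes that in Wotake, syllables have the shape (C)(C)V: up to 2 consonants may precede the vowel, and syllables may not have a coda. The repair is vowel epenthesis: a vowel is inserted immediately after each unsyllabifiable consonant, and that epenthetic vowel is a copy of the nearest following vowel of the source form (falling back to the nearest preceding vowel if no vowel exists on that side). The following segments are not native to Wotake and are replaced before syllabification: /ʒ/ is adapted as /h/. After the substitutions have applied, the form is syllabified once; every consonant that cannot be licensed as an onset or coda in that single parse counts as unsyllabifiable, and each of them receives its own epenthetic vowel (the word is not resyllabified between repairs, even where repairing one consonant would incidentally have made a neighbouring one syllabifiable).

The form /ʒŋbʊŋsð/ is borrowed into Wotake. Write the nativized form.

Substitution: /ʒ/ → /h/, giving /hŋbʊŋsð/.
The consonants /h/, /ŋ/, /s/, /ð/ cannot be parsed into a legal (C)(C)V syllable (no codas are permitted; onsets may contain at most 2 consonants).
Epenthesis after each stranded consonant: /h/ → /hʊ/, /ŋ/ → /ŋʊ/, /s/ → /sʊ/, /ð/ → /ðʊ/.

hʊŋbʊŋʊsʊðʊ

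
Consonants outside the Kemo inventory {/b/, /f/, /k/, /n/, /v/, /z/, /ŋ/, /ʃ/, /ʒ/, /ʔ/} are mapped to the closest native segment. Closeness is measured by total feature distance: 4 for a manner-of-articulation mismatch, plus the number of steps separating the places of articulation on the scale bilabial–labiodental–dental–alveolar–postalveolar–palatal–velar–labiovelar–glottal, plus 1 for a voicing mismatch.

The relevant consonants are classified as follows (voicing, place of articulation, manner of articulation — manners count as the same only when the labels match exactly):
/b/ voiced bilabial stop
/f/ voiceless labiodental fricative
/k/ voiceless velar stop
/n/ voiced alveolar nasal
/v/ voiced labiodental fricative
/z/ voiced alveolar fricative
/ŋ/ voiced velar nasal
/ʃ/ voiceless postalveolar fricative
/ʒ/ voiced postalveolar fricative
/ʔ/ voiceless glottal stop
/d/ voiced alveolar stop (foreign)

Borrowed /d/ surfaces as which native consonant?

/b/ is closest: same manner (stop), place distance 3 (alveolar→bilabial), same voicing; total 3. Next closest is /k/ at distance 4.

b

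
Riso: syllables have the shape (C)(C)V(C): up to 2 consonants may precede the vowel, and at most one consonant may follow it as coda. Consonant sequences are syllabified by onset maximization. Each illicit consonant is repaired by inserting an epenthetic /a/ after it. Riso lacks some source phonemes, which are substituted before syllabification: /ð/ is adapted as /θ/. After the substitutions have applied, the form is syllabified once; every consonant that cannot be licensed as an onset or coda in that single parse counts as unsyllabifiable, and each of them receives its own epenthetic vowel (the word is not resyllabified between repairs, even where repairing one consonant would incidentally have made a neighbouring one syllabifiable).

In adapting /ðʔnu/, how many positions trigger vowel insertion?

After substitution the input is /θʔnu/.
The unsyllabifiable consonants are /θ/; each receives one epenthetic vowel.

1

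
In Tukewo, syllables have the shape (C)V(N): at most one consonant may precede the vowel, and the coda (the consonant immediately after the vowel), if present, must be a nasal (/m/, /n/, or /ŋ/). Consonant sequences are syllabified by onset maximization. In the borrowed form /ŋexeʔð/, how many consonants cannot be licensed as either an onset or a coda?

2

Syllabifying with onset maximization leaves /ʔ/, /ð/ stranded (only a nasal (/m/, /n/, or /ŋ/) is licensed in coda position; onsets are limited to one consonant).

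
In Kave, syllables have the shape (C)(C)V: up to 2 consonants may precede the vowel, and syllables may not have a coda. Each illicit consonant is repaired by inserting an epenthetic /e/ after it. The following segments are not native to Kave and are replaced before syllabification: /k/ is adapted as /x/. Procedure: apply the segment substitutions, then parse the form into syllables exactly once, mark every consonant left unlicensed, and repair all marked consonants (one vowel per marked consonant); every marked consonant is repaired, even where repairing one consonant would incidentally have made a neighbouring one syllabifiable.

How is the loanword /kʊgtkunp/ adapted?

Substitution: /k/ → /x/, giving /xʊgtxunp/.
The consonants /g/, /n/, /p/ cannot be parsed into a legal (C)(C)V syllable (no codas are permitted; onsets may contain at most 2 consonants).
Inserting the epenthetic vowel yields /g/ → /ge/, /n/ → /ne/, /p/ → /pe/.

xʊgetxunepe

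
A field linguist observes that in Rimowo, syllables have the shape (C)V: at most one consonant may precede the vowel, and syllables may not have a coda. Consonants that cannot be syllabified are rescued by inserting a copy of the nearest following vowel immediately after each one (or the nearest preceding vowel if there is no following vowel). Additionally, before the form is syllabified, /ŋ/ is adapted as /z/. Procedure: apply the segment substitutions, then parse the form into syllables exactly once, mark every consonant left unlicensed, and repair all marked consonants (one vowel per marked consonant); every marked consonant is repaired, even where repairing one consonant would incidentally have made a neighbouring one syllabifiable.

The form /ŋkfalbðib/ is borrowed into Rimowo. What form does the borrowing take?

Substitution: /ŋ/ → /z/, giving /zkfalbðib/.
Syllabifying with onset maximization leaves /z/, /k/, /l/, /b/, /b/ stranded (no codas are permitted; onsets are limited to one consonant).
Epenthesis after each stranded consonant: /z/ → /za/, /k/ → /ka/, /l/ → /li/, /b/ → /bi/, /b/ → /bi/.

zakafalibiðibi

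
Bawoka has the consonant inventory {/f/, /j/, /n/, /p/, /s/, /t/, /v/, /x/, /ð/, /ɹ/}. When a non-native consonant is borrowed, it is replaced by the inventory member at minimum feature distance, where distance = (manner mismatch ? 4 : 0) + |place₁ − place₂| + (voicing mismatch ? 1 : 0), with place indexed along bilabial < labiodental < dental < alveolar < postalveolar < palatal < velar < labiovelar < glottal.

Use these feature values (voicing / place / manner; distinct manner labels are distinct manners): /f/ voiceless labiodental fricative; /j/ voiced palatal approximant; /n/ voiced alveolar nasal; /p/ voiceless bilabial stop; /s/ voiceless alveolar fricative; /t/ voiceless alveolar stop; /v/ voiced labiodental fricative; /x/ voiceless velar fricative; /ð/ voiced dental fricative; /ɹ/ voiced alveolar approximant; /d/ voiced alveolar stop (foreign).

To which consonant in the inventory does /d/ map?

/t/ is closest: same manner (stop), place distance 0 (alveolar→alveolar), voicing differs (+1); total 1. Next closest is /n/ at distance 4.

t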